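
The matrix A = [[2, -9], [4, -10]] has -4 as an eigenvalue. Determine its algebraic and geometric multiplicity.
algebraic multiplicity 2, geometric multiplicity 1

The characteristic polynomial is (x + 4)^2, so the factor x + 4 appears with exponent 2: the algebraic multiplicity is 2.

rank(A + 4I) = 1, so the eigenspace has dimension 2 - 1 = 1: the geometric multiplicity is 1.

Since 1 < 2, A is not diagonalizable.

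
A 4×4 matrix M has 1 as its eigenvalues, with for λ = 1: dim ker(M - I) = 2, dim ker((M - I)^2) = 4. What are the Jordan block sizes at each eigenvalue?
λ = 1: successive nullity increments [2, 2] count blocks of size ≥ k; block sizes are [2, 2].

Jordan blocks: (1, 2), (1, 2)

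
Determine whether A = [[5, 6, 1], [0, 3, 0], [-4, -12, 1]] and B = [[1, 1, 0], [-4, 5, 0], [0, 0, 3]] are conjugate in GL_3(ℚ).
Yes.

Two matrices over a field are similar if and only if they have the same invariant factors.

Both A and B have characteristic polynomial (x - 3)^3 and minimal polynomial (x - 3)^2. Computing further, both have invariant factors x - 3, (x - 3)^2. Hence A and B are similar.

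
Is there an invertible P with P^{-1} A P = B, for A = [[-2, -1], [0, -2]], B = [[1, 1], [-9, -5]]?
Two matrices over a field are similar if and only if they have the same invariant factors.

Both A and B have characteristic polynomial (x + 2)^2 and minimal polynomial (x + 2)^2. Computing further, both have invariant factors (x + 2)^2. Hence A and B are similar.

Yes.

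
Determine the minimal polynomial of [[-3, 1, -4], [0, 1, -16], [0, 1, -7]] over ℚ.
m_A(x) = (x + 3)^2

The characteristic polynomial factors as (x + 3)^3. The minimal polynomial is ∏(x - λ)^{k_λ} where k_λ is the size of the largest Jordan block at λ.

For λ = -3: rank(A + 3I) = 1, and the largest Jordan block has size 2 (the smallest k with rank((A + 3I)^k) = rank((A + 3I)^(k+1))).

So m_A(x) = (x + 3)^2.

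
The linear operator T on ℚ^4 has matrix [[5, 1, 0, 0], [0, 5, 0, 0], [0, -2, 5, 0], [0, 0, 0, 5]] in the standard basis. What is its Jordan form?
J = [[5, 1, 0, 0], [0, 5, 0, 0], [0, 0, 5, 0], [0, 0, 0, 5]]

The characteristic polynomial is det(xI - A) = (x - 5)^4, so the eigenvalues are 5 (algebraic multiplicity 4).

For λ = 5: rank(A - 5I) = 1, rank((A - 5I)^2) = 0. The eigenspace has dimension 4 - 1 = 3, so there are 3 Jordan blocks; the rank sequence gives block sizes [2, 1, 1].

Assembling the blocks gives the Jordan form J above.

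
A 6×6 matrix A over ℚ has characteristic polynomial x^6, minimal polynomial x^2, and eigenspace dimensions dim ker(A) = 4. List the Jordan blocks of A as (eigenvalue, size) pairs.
Jordan blocks: (0, 2), (0, 2), (0, 1), (0, 1)

λ = 0: algebraic multiplicity 6 (exponent in χ_A), largest block size 2 (exponent in m_A), 4 blocks (geometric multiplicity). These force block sizes [2, 2, 1, 1].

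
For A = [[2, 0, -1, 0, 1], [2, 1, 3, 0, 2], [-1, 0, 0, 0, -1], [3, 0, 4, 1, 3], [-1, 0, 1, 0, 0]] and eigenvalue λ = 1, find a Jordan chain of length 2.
We seek v_1 ∈ ker((A - I)^2) \ ker(A - I), then set v_{i+1} = (A - I) v_i.

One such chain is v_1 = [[0, -3, 1, -3, -1]]^T, v_2 = [[-2, 1, 0, 1, 2]]^T. Check: (A - I) v_2 = [[0, 0, 0, 0, 0]]^T = 0.

v_1 = [[0, -3, 1, -3, -1]]^T, v_2 = [[-2, 1, 0, 1, 2]]^T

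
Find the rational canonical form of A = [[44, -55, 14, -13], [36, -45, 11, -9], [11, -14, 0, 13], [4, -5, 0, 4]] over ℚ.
The invariant factors of A (the non-unit diagonal entries of the Smith normal form of xI - A over ℚ[x]) are (x - 3)(x^3 + 3x + 1), each dividing the next. The characteristic polynomial is their product, (x - 3)(x^3 + 3x + 1).

The rational canonical form is the block-diagonal matrix of companion matrices C(f_i):
R = [[0, 0, 0, 3], [1, 0, 0, 8], [0, 1, 0, -3], [0, 0, 1, 3]].

Note the characteristic polynomial does not split into linear factors over ℚ, so A has no Jordan form over ℚ; the rational canonical form exists over any field.

R = [[0, 0, 0, 3], [1, 0, 0, 8], [0, 1, 0, -3], [0, 0, 1, 3]]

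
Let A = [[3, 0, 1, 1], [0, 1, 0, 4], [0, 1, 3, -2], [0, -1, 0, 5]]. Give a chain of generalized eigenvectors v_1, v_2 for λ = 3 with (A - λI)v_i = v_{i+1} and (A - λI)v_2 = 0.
v_1 = [[0, -1, 0, -1]]^T, v_2 = [[-1, -2, 1, -1]]^T

We seek v_1 ∈ ker((A - 3I)^2) \ ker(A - 3I), then set v_{i+1} = (A - 3I) v_i.

One such chain is v_1 = [[0, -1, 0, -1]]^T, v_2 = [[-1, -2, 1, -1]]^T. Check: (A - 3I) v_2 = [[0, 0, 0, 0]]^T = 0.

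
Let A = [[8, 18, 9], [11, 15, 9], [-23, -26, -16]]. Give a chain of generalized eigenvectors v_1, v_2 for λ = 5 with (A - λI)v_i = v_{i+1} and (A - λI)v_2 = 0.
We seek v_1 ∈ ker((A - 5I)^2) \ ker(A - 5I), then set v_{i+1} = (A - 5I) v_i.

One such chain is v_1 = [[-1, -1, 2]]^T, v_2 = [[-3, -3, 7]]^T. Check: (A - 5I) v_2 = [[0, 0, 0]]^T = 0.

v_1 = [[-1, -1, 2]]^T, v_2 = [[-3, -3, 7]]^T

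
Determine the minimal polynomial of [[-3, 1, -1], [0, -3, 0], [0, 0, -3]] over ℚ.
m_A(x) = (x + 3)^2

The characteristic polynomial factors as (x + 3)^3. The minimal polynomial is ∏(x - λ)^{k_λ} where k_λ is the size of the largest Jordan block at λ.

For λ = -3: rank(A + 3I) = 1, and the largest Jordan block has size 2 (the smallest k with rank((A + 3I)^k) = rank((A + 3I)^(k+1))).

So m_A(x) = (x + 3)^2.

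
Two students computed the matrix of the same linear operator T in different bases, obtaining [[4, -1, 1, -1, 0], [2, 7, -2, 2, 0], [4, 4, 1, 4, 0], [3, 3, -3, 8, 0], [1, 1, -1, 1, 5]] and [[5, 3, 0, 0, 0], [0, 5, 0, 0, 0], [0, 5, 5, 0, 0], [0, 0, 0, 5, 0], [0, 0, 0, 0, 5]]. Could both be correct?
Yes.

Two matrices over a field are similar if and only if they have the same invariant factors.

Both A and B have characteristic polynomial (x - 5)^5 and minimal polynomial (x - 5)^2. Computing further, both have invariant factors x - 5, x - 5, x - 5, (x - 5)^2. Hence A and B are similar.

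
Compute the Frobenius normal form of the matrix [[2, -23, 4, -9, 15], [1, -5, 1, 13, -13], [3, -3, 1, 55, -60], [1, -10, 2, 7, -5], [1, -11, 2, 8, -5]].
R = [[0, 0, 0, 0, 20], [1, 0, 0, 0, -12], [0, 1, 0, 0, -5], [0, 0, 1, 0, 7], [0, 0, 0, 1, 0]]

The invariant factors of A (the non-unit diagonal entries of the Smith normal form of xI - A over ℚ[x]) are (x - 2)(x + 2)(x^3 - 3x + 5), each dividing the next. The characteristic polynomial is their product, (x - 2)(x + 2)(x^3 - 3x + 5).

The rational canonical form is the block-diagonal matrix of companion matrices C(f_i):
R = [[0, 0, 0, 0, 20], [1, 0, 0, 0, -12], [0, 1, 0, 0, -5], [0, 0, 1, 0, 7], [0, 0, 0, 1, 0]].

Note the characteristic polynomial does not split into linear factors over ℚ, so A has no Jordan form over ℚ; the rational canonical form exists over any field.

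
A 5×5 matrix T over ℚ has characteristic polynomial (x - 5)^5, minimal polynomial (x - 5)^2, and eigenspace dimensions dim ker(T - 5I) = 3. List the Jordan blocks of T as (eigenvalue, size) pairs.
Jordan blocks: (5, 2), (5, 2), (5, 1)

λ = 5: algebraic multiplicity 5 (exponent in χ_T), largest block size 2 (exponent in m_T), 3 blocks (geometric multiplicity). These force block sizes [2, 2, 1].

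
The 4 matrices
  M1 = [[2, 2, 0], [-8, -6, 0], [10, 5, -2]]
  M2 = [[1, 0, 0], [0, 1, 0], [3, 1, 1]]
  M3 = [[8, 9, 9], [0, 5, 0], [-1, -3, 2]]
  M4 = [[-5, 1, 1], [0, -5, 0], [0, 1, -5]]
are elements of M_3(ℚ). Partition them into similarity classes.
Characteristic polynomials: χ_{M1} = (x + 2)^3, χ_{M2} = (x - 1)^3, χ_{M3} = (x - 5)^3, χ_{M4} = (x + 5)^3.

{M1}: invariant factors x + 2, (x + 2)^2.

{M2}: invariant factors x - 1, (x - 1)^2.

{M3}: invariant factors x - 5, (x - 5)^2.

{M4}: invariant factors (x + 5)^3.

Matrices are similar if and only if their invariant-factor lists agree; the partition into similarity classes is {M1}, {M2}, {M3}, {M4}.

4 classes: {M1}, {M2}, {M3}, {M4}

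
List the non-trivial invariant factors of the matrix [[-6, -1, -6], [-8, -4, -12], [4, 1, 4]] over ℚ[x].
The Jordan structure of A has elementary divisors (x + 2)^2, (x + 2). Arranging the block sizes at each eigenvalue in decreasing order and taking row products gives the invariant factors.

Invariant factors (smallest first, each dividing the next): x + 2, (x + 2)^2.

Check: the last factor (x + 2)^2 is the minimal polynomial, and the product (x + 2)^3 is the characteristic polynomial.

x + 2, (x + 2)^2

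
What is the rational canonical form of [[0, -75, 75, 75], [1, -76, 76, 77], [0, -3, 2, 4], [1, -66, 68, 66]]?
The invariant factors of A (the non-unit diagonal entries of the Smith normal form of xI - A over ℚ[x]) are (x - 3)(x + 1)(x + 5)^2, each dividing the next. The characteristic polynomial is their product, (x - 3)(x + 1)(x + 5)^2.

The rational canonical form is the block-diagonal matrix of companion matrices C(f_i):
R = [[0, 0, 0, 75], [1, 0, 0, 80], [0, 1, 0, -2], [0, 0, 1, -8]].

R = [[0, 0, 0, 75], [1, 0, 0, 80], [0, 1, 0, -2], [0, 0, 1, -8]]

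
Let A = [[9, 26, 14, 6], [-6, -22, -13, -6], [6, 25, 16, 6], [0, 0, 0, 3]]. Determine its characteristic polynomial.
χ_A(x) = (x - 3)^3(x + 3)

xI - A = [[x - 9, -26, -14, -6], [6, x + 22, 13, 6], [-6, -25, x - 16, -6], [0, 0, 0, x - 3]].

Expanding det(xI - A) along the first row:
det(xI - A) = + (x - 9)·det([[x + 22, 13, 6], [-25, x - 16, -6], [0, 0, x - 3]]) - (-26)·det([[6, 13, 6], [-6, x - 16, -6], [0, 0, x - 3]]) + (-14)·det([[6, x + 22, 6], [-6, -25, -6], [0, 0, x - 3]]) - (-6)·det([[6, x + 22, 13], [-6, -25, x - 16], [0, 0, 0]]).

Evaluating gives χ_A(x) = x^4 - 6x^3 + 54x - 81 = (x - 3)^3(x + 3).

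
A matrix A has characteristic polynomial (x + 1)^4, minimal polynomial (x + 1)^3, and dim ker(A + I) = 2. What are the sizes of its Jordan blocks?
λ = -1: algebraic multiplicity 4 (exponent in χ_A), largest block size 3 (exponent in m_A), 2 blocks (geometric multiplicity). These force block sizes [3, 1].

Jordan blocks: (-1, 3), (-1, 1)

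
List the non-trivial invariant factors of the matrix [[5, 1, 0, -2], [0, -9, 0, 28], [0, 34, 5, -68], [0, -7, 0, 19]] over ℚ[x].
The Jordan structure of A has elementary divisors (x - 5)^2, (x - 5), (x - 5). Arranging the block sizes at each eigenvalue in decreasing order and taking row products gives the invariant factors.

Invariant factors (smallest first, each dividing the next): x - 5, x - 5, (x - 5)^2.

Check: the last factor (x - 5)^2 is the minimal polynomial, and the product (x - 5)^4 is the characteristic polynomial.

x - 5, x - 5, (x - 5)^2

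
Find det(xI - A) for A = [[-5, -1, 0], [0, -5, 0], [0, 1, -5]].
χ_A(x) = (x + 5)^3

xI - A = [[x + 5, 1, 0], [0, x + 5, 0], [0, -1, x + 5]].

Expanding det(xI - A) along the first row:
det(xI - A) = + (x + 5)·det([[x + 5, 0], [-1, x + 5]]) - (1)·det([[0, 0], [0, x + 5]]) + (0)·det([[0, x + 5], [0, -1]]).

Evaluating gives χ_A(x) = x^3 + 15x^2 + 75x + 125 = (x + 5)^3.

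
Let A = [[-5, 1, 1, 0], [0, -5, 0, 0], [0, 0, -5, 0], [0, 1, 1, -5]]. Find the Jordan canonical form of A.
J = [[-5, 1, 0, 0], [0, -5, 0, 0], [0, 0, -5, 0], [0, 0, 0, -5]]

The characteristic polynomial is det(xI - A) = (x + 5)^4, so the eigenvalues are -5 (algebraic multiplicity 4).

For λ = -5: rank(A + 5I) = 1, rank((A + 5I)^2) = 0. The eigenspace has dimension 4 - 1 = 3, so there are 3 Jordan blocks; the rank sequence gives block sizes [2, 1, 1].

Assembling the blocks gives the Jordan form J above.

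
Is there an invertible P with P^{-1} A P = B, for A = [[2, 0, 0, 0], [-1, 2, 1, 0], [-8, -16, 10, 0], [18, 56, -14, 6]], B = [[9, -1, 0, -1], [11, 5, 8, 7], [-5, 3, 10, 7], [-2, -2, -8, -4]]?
Yes.

Two matrices over a field are similar if and only if they have the same invariant factors.

Both A and B have characteristic polynomial (x - 6)^3(x - 2) and minimal polynomial (x - 6)^2(x - 2). Computing further, both have invariant factors x - 6, (x - 6)^2(x - 2). Hence A and B are similar.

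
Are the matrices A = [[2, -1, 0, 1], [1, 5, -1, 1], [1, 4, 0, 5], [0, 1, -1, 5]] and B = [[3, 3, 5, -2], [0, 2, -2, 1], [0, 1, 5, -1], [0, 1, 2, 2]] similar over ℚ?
Two matrices over a field are similar if and only if they have the same invariant factors.

Both A and B have characteristic polynomial (x - 3)^4 and minimal polynomial (x - 3)^2. Computing further, both have invariant factors (x - 3)^2, (x - 3)^2. Hence A and B are similar.

Yes.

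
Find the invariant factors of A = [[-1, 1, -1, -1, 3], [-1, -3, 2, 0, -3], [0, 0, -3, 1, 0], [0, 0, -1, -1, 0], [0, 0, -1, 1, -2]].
The Jordan structure of A has elementary divisors (x + 2)^2, (x + 2)^2, (x + 2). Arranging the block sizes at each eigenvalue in decreasing order and taking row products gives the invariant factors.

Invariant factors (smallest first, each dividing the next): x + 2, (x + 2)^2, (x + 2)^2.

Check: the last factor (x + 2)^2 is the minimal polynomial, and the product (x + 2)^5 is the characteristic polynomial.

x + 2, (x + 2)^2, (x + 2)^2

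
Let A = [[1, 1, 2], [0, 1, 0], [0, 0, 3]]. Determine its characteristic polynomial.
xI - A = [[x - 1, -1, -2], [0, x - 1, 0], [0, 0, x - 3]].

Expanding det(xI - A) along the first row:
det(xI - A) = + (x - 1)·det([[x - 1, 0], [0, x - 3]]) - (-1)·det([[0, 0], [0, x - 3]]) + (-2)·det([[0, x - 1], [0, 0]]).

Evaluating gives χ_A(x) = x^3 - 5x^2 + 7x - 3 = (x - 3)(x - 1)^2.

χ_A(x) = (x - 3)(x - 1)^2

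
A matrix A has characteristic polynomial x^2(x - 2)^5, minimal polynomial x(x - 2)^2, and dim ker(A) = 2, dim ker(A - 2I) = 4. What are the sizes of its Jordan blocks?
Jordan blocks: (0, 1), (0, 1), (2, 2), (2, 1), (2, 1), (2, 1)

λ = 0: algebraic multiplicity 2 (exponent in χ_A), largest block size 1 (exponent in m_A), 2 blocks (geometric multiplicity). These force block sizes [1, 1].
λ = 2: algebraic multiplicity 5 (exponent in χ_A), largest block size 2 (exponent in m_A), 4 blocks (geometric multiplicity). These force block sizes [2, 1, 1, 1].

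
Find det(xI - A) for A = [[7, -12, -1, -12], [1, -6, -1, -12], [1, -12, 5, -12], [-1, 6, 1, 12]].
xI - A = [[x - 7, 12, 1, 12], [-1, x + 6, 1, 12], [-1, 12, x - 5, 12], [1, -6, -1, x - 12]].

Expanding det(xI - A) along the first row:
det(xI - A) = + (x - 7)·det([[x + 6, 1, 12], [12, x - 5, 12], [-6, -1, x - 12]]) - (12)·det([[-1, 1, 12], [-1, x - 5, 12], [1, -1, x - 12]]) + (1)·det([[-1, x + 6, 12], [-1, 12, 12], [1, -6, x - 12]]) - (12)·det([[-1, x + 6, 1], [-1, 12, x - 5], [1, -6, -1]]).

Evaluating gives χ_A(x) = x^4 - 18x^3 + 108x^2 - 216x = x(x - 6)^3.

χ_A(x) = x(x - 6)^3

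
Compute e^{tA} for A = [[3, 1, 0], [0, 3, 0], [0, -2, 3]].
e^{tA} = [[e^{3*t}, t*e^{3*t}, 0], [0, e^{3*t}, 0], [0, -2*t*e^{3*t}, e^{3*t}]]

A has Jordan form J = [[3, 1, 0], [0, 3, 0], [0, 0, 3]] with A = PJP^{-1}, so e^{tA} = P e^{tJ} P^{-1}.

For a Jordan block J_k(λ), e^{tJ_k(λ)} = e^{λt} · (I + tN + t^2 N^2/2! + ... + t^{k-1} N^{k-1}/(k-1)!) where N is the nilpotent superdiagonal part.

Assembling the blocks and conjugating back gives the entries of e^{tA} as shown above.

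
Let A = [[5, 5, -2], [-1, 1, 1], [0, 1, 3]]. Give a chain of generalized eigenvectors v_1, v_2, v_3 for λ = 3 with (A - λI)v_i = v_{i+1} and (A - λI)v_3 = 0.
We seek v_1 ∈ ker((A - 3I)^3) \ ker((A - 3I)^2), then set v_{i+1} = (A - 3I) v_i.

One such chain is v_1 = [[-1, 1, 2]]^T, v_2 = [[-1, 1, 1]]^T, v_3 = [[1, 0, 1]]^T. Check: (A - 3I) v_3 = [[0, 0, 0]]^T = 0.

v_1 = [[-1, 1, 2]]^T, v_2 = [[-1, 1, 1]]^T, v_3 = [[1, 0, 1]]^T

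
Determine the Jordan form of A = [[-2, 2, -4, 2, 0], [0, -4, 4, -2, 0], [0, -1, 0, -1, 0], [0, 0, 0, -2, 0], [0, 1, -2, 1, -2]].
J = [[-2, 1, 0, 0, 0], [0, -2, 0, 0, 0], [0, 0, -2, 0, 0], [0, 0, 0, -2, 0], [0, 0, 0, 0, -2]]

The characteristic polynomial is det(xI - A) = (x + 2)^5, so the eigenvalues are -2 (algebraic multiplicity 5).

For λ = -2: rank(A + 2I) = 1, rank((A + 2I)^2) = 0. The eigenspace has dimension 5 - 1 = 4, so there are 4 Jordan blocks; the rank sequence gives block sizes [2, 1, 1, 1].

Assembling the blocks gives the Jordan form J above.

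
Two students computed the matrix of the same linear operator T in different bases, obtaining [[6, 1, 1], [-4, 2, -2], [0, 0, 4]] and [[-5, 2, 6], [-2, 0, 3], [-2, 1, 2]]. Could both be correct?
trace(A) = 12 but trace(B) = -3. The trace is a similarity invariant, so A and B are not similar.

No.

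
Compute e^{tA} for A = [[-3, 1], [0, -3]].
A has Jordan form J = [[-3, 1], [0, -3]] with A = PJP^{-1}, so e^{tA} = P e^{tJ} P^{-1}.

For a Jordan block J_k(λ), e^{tJ_k(λ)} = e^{λt} · (I + tN + t^2 N^2/2! + ... + t^{k-1} N^{k-1}/(k-1)!) where N is the nilpotent superdiagonal part.

Assembling the blocks and conjugating back gives the entries of e^{tA} as shown above.

e^{tA} = [[e^{-3*t}, t*e^{-3*t}], [0, e^{-3*t}]]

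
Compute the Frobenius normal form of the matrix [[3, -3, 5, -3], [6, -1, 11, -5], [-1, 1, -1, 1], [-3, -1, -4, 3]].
The invariant factors of A (the non-unit diagonal entries of the Smith normal form of xI - A over ℚ[x]) are (x - 4)(x^3 - 2), each dividing the next. The characteristic polynomial is their product, (x - 4)(x^3 - 2).

The rational canonical form is the block-diagonal matrix of companion matrices C(f_i):
R = [[0, 0, 0, -8], [1, 0, 0, 2], [0, 1, 0, 0], [0, 0, 1, 4]].

Note the characteristic polynomial does not split into linear factors over ℚ, so A has no Jordan form over ℚ; the rational canonical form exists over any field.

R = [[0, 0, 0, -8], [1, 0, 0, 2], [0, 1, 0, 0], [0, 0, 1, 4]]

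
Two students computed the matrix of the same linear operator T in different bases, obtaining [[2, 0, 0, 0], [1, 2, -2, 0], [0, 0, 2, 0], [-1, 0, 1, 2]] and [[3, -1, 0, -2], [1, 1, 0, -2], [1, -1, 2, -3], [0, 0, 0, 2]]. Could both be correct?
Yes.

Two matrices over a field are similar if and only if they have the same invariant factors.

Both A and B have characteristic polynomial (x - 2)^4 and minimal polynomial (x - 2)^2. Computing further, both have invariant factors (x - 2)^2, (x - 2)^2. Hence A and B are similar.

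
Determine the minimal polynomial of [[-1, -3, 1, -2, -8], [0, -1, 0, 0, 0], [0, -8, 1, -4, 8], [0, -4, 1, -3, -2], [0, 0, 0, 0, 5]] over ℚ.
m_A(x) = (x - 5)(x + 1)^2

The characteristic polynomial factors as (x - 5)(x + 1)^4. The minimal polynomial is ∏(x - λ)^{k_λ} where k_λ is the size of the largest Jordan block at λ.

For λ = -1: rank(A + I) = 3, and the largest Jordan block has size 2 (the smallest k with rank((A + I)^k) = rank((A + I)^(k+1))).
For λ = 5: rank(A - 5I) = 4, and the largest Jordan block has size 1 (the smallest k with rank((A - 5I)^k) = rank((A - 5I)^(k+1))).

So m_A(x) = (x - 5)(x + 1)^2.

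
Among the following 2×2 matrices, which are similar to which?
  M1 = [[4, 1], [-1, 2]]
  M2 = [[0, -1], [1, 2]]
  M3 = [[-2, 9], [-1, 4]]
Characteristic polynomials: χ_{M1} = (x - 3)^2, χ_{M2} = (x - 1)^2, χ_{M3} = (x - 1)^2.

{M1}: invariant factors (x - 3)^2.

{M2, M3}: invariant factors (x - 1)^2.

Matrices are similar if and only if their invariant-factor lists agree; the partition into similarity classes is {M1}, {M2, M3}.

2 classes: {M1}, {M2, M3}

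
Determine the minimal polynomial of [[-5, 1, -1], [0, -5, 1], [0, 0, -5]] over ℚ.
The characteristic polynomial factors as (x + 5)^3. The minimal polynomial is ∏(x - λ)^{k_λ} where k_λ is the size of the largest Jordan block at λ.

For λ = -5: rank(A + 5I) = 2, and the largest Jordan block has size 3 (the smallest k with rank((A + 5I)^k) = rank((A + 5I)^(k+1))).

So m_A(x) = (x + 5)^3.

m_A(x) = (x + 5)^3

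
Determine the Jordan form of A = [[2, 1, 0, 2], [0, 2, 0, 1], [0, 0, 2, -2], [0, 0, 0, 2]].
J = [[2, 1, 0, 0], [0, 2, 1, 0], [0, 0, 2, 0], [0, 0, 0, 2]]

The characteristic polynomial is det(xI - A) = (x - 2)^4, so the eigenvalues are 2 (algebraic multiplicity 4).

For λ = 2: rank(A - 2I) = 2, rank((A - 2I)^2) = 1, rank((A - 2I)^3) = 0. The eigenspace has dimension 4 - 2 = 2, so there are 2 Jordan blocks; the rank sequence gives block sizes [3, 1].

Assembling the blocks gives the Jordan form J above.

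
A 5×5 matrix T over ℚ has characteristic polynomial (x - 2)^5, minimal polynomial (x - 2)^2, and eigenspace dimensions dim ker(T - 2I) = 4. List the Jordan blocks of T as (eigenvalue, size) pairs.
Jordan blocks: (2, 2), (2, 1), (2, 1), (2, 1)

λ = 2: algebraic multiplicity 5 (exponent in χ_T), largest block size 2 (exponent in m_T), 4 blocks (geometric multiplicity). These force block sizes [2, 1, 1, 1].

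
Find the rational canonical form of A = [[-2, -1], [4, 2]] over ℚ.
The invariant factors of A (the non-unit diagonal entries of the Smith normal form of xI - A over ℚ[x]) are x^2, each dividing the next. The characteristic polynomial is their product, x^2.

The rational canonical form is the block-diagonal matrix of companion matrices C(f_i):
R = [[0, 0], [1, 0]].

R = [[0, 0], [1, 0]]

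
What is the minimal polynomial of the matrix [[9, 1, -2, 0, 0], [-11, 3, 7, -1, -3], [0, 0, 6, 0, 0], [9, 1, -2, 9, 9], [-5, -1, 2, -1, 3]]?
The characteristic polynomial factors as (x - 6)^5. The minimal polynomial is ∏(x - λ)^{k_λ} where k_λ is the size of the largest Jordan block at λ.

For λ = 6: rank(A - 6I) = 3, and the largest Jordan block has size 3 (the smallest k with rank((A - 6I)^k) = rank((A - 6I)^(k+1))).

So m_A(x) = (x - 6)^3.

m_A(x) = (x - 6)^3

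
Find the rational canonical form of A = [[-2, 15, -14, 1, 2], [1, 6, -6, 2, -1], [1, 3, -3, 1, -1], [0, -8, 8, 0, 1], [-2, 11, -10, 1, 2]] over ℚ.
R = [[0, 0, 0, 0, 4], [1, 0, 0, 0, -8], [0, 1, 0, 0, 9], [0, 0, 1, 0, -7], [0, 0, 0, 1, 3]]

The invariant factors of A (the non-unit diagonal entries of the Smith normal form of xI - A over ℚ[x]) are (x - 1)(x^2 - x + 2)^2, each dividing the next. The characteristic polynomial is their product, (x - 1)(x^2 - x + 2)^2.

The rational canonical form is the block-diagonal matrix of companion matrices C(f_i):
R = [[0, 0, 0, 0, 4], [1, 0, 0, 0, -8], [0, 1, 0, 0, 9], [0, 0, 1, 0, -7], [0, 0, 0, 1, 3]].

Note the characteristic polynomial does not split into linear factors over ℚ, so A has no Jordan form over ℚ; the rational canonical form exists over any field.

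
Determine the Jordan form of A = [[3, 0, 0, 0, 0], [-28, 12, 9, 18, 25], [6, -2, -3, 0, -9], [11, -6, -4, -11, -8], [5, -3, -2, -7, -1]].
J = [[-2, 1, 0, 0, 0], [0, -2, 1, 0, 0], [0, 0, -2, 0, 0], [0, 0, 0, 3, 1], [0, 0, 0, 0, 3]]

The characteristic polynomial is det(xI - A) = (x - 3)^2(x + 2)^3, so the eigenvalues are -2 (algebraic multiplicity 3), 3 (algebraic multiplicity 2).

For λ = -2: rank(A + 2I) = 4, rank((A + 2I)^2) = 3, rank((A + 2I)^3) = 2. The eigenspace has dimension 5 - 4 = 1, so there is 1 Jordan block; the rank sequence gives block sizes [3].

For λ = 3: rank(A - 3I) = 4, rank((A - 3I)^2) = 3. The eigenspace has dimension 5 - 4 = 1, so there is 1 Jordan block; the rank sequence gives block sizes [2].

Assembling the blocks gives the Jordan form J above.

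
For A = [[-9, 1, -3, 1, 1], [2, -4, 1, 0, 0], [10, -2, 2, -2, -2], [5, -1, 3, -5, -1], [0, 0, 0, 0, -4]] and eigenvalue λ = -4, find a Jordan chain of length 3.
v_1 = [[-4, 2, 9, 4, 0]]^T, v_2 = [[-1, 1, 2, 1, 0]]^T, v_3 = [[1, 0, -2, -1, 0]]^T

We seek v_1 ∈ ker((A + 4I)^3) \ ker((A + 4I)^2), then set v_{i+1} = (A + 4I) v_i.

One such chain is v_1 = [[-4, 2, 9, 4, 0]]^T, v_2 = [[-1, 1, 2, 1, 0]]^T, v_3 = [[1, 0, -2, -1, 0]]^T. Check: (A + 4I) v_3 = [[0, 0, 0, 0, 0]]^T = 0.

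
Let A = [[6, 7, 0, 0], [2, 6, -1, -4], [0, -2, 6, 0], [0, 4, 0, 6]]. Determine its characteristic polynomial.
xI - A = [[x - 6, -7, 0, 0], [-2, x - 6, 1, 4], [0, 2, x - 6, 0], [0, -4, 0, x - 6]].

Expanding det(xI - A) along the first row:
det(xI - A) = + (x - 6)·det([[x - 6, 1, 4], [2, x - 6, 0], [-4, 0, x - 6]]) - (-7)·det([[-2, 1, 4], [0, x - 6, 0], [0, 0, x - 6]]) + (0)·det([[-2, x - 6, 4], [0, 2, 0], [0, -4, x - 6]]) - (0)·det([[-2, x - 6, 1], [0, 2, x - 6], [0, -4, 0]]).

Evaluating gives χ_A(x) = x^4 - 24x^3 + 216x^2 - 864x + 1296 = (x - 6)^4.

χ_A(x) = (x - 6)^4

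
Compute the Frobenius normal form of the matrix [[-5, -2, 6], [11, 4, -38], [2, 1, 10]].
The invariant factors of A (the non-unit diagonal entries of the Smith normal form of xI - A over ℚ[x]) are x(x - 6)(x - 3), each dividing the next. The characteristic polynomial is their product, x(x - 6)(x - 3).

The rational canonical form is the block-diagonal matrix of companion matrices C(f_i):
R = [[0, 0, 0], [1, 0, -18], [0, 1, 9]].

R = [[0, 0, 0], [1, 0, -18], [0, 1, 9]]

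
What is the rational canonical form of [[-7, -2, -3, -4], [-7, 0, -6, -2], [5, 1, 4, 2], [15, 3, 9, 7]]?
The invariant factors of A (the non-unit diagonal entries of the Smith normal form of xI - A over ℚ[x]) are x - 1, (x - 1)^3, each dividing the next. The characteristic polynomial is their product, (x - 1)^4.

The rational canonical form is the block-diagonal matrix of companion matrices C(f_i):
R = [[1, 0, 0, 0], [0, 0, 0, 1], [0, 1, 0, -3], [0, 0, 1, 3]].

R = [[1, 0, 0, 0], [0, 0, 0, 1], [0, 1, 0, -3], [0, 0, 1, 3]]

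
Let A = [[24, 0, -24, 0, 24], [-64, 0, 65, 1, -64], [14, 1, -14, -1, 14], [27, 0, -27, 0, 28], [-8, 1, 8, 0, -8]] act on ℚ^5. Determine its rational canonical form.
The invariant factors of A (the non-unit diagonal entries of the Smith normal form of xI - A over ℚ[x]) are (x - 6)(x + 4)(x^3 - 4x + 1), each dividing the next. The characteristic polynomial is their product, (x - 6)(x + 4)(x^3 - 4x + 1).

The rational canonical form is the block-diagonal matrix of companion matrices C(f_i):
R = [[0, 0, 0, 0, 24], [1, 0, 0, 0, -94], [0, 1, 0, 0, -9], [0, 0, 1, 0, 28], [0, 0, 0, 1, 2]].

Note the characteristic polynomial does not split into linear factors over ℚ, so A has no Jordan form over ℚ; the rational canonical form exists over any field.

R = [[0, 0, 0, 0, 24], [1, 0, 0, 0, -94], [0, 1, 0, 0, -9], [0, 0, 1, 0, 28], [0, 0, 0, 1, 2]]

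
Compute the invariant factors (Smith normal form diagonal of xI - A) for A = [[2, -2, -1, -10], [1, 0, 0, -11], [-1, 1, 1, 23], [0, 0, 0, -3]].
(x - 1)^3(x + 3)

The Jordan structure of A has elementary divisors (x + 3), (x - 1)^3. Arranging the block sizes at each eigenvalue in decreasing order and taking row products gives the invariant factors.

Invariant factors (smallest first, each dividing the next): (x - 1)^3(x + 3).

Check: the last factor (x - 1)^3(x + 3) is the minimal polynomial, and the product (x - 1)^3(x + 3) is the characteristic polynomial.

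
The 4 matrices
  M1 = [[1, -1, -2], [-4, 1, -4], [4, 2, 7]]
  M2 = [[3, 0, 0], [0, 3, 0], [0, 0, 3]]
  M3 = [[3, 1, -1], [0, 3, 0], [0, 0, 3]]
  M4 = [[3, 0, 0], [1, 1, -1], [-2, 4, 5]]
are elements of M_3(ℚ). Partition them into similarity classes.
Characteristic polynomials: χ_{M1} = (x - 3)^3, χ_{M2} = (x - 3)^3, χ_{M3} = (x - 3)^3, χ_{M4} = (x - 3)^3.

{M1, M3, M4}: invariant factors x - 3, (x - 3)^2.

{M2}: invariant factors x - 3, x - 3, x - 3.

Matrices are similar if and only if their invariant-factor lists agree; the partition into similarity classes is {M1, M3, M4}, {M2}.

2 classes: {M1, M3, M4}, {M2}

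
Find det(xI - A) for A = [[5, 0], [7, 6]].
xI - A = [[x - 5, 0], [-7, x - 6]].

Expanding det(xI - A) along the first row:
det(xI - A) = + (x - 5)·det([[x - 6]]) - (0)·det([[-7]]).

Evaluating gives χ_A(x) = x^2 - 11x + 30 = (x - 6)(x - 5).

χ_A(x) = (x - 6)(x - 5)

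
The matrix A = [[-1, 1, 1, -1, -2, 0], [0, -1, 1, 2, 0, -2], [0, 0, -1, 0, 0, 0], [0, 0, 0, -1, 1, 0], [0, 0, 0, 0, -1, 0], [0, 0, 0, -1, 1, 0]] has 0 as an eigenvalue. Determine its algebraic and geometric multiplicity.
algebraic multiplicity 1, geometric multiplicity 1

The characteristic polynomial is x(x + 1)^5, so the factor x appears with exponent 1: the algebraic multiplicity is 1.

rank(A) = 5, so the eigenspace has dimension 6 - 5 = 1: the geometric multiplicity is 1.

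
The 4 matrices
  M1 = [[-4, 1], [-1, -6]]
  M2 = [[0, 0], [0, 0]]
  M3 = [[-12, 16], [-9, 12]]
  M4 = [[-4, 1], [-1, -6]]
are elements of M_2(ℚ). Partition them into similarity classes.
3 classes: {M1, M4}, {M2}, {M3}

Characteristic polynomials: χ_{M1} = (x + 5)^2, χ_{M2} = x^2, χ_{M3} = x^2, χ_{M4} = (x + 5)^2.

{M1, M4}: invariant factors (x + 5)^2.

{M2}: invariant factors x, x.

{M3}: invariant factors x^2.

Matrices are similar if and only if their invariant-factor lists agree; the partition into similarity classes is {M1, M4}, {M2}, {M3}.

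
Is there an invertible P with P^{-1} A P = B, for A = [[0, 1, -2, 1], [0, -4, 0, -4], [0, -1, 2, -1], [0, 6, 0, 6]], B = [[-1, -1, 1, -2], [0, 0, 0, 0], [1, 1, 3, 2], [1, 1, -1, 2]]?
Yes.

Two matrices over a field are similar if and only if they have the same invariant factors.

Both A and B have characteristic polynomial x^2(x - 2)^2 and minimal polynomial x(x - 2)^2. Computing further, both have invariant factors x, x(x - 2)^2. Hence A and B are similar.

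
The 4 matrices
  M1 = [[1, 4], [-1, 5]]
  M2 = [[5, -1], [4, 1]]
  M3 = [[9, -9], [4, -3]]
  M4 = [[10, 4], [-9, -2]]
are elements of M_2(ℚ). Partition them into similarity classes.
Characteristic polynomials: χ_{M1} = (x - 3)^2, χ_{M2} = (x - 3)^2, χ_{M3} = (x - 3)^2, χ_{M4} = (x - 4)^2.

{M1, M2, M3}: invariant factors (x - 3)^2.

{M4}: invariant factors (x - 4)^2.

Matrices are similar if and only if their invariant-factor lists agree; the partition into similarity classes is {M1, M2, M3}, {M4}.

2 classes: {M1, M2, M3}, {M4}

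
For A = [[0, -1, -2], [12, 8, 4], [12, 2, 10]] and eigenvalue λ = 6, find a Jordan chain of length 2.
v_1 = [[0, 1, -1]]^T, v_2 = [[1, -2, -2]]^T

We seek v_1 ∈ ker((A - 6I)^2) \ ker(A - 6I), then set v_{i+1} = (A - 6I) v_i.

One such chain is v_1 = [[0, 1, -1]]^T, v_2 = [[1, -2, -2]]^T. Check: (A - 6I) v_2 = [[0, 0, 0]]^T = 0.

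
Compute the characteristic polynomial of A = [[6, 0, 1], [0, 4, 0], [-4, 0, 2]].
χ_A(x) = (x - 4)^3

xI - A = [[x - 6, 0, -1], [0, x - 4, 0], [4, 0, x - 2]].

Expanding det(xI - A) along the first row:
det(xI - A) = + (x - 6)·det([[x - 4, 0], [0, x - 2]]) - (0)·det([[0, 0], [4, x - 2]]) + (-1)·det([[0, x - 4], [4, 0]]).

Evaluating gives χ_A(x) = x^3 - 12x^2 + 48x - 64 = (x - 4)^3.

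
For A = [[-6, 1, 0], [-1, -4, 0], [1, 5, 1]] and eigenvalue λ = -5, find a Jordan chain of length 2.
We seek v_1 ∈ ker((A + 5I)^2) \ ker(A + 5I), then set v_{i+1} = (A + 5I) v_i.

One such chain is v_1 = [[0, 1, -1]]^T, v_2 = [[1, 1, -1]]^T. Check: (A + 5I) v_2 = [[0, 0, 0]]^T = 0.

v_1 = [[0, 1, -1]]^T, v_2 = [[1, 1, -1]]^T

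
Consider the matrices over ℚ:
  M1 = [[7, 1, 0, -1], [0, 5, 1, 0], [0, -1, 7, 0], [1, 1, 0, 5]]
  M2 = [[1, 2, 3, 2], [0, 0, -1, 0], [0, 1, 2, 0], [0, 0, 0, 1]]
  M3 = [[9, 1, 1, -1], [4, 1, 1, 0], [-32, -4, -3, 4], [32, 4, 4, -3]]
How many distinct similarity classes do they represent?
2 classes: {M1}, {M2, M3}

Characteristic polynomials: χ_{M1} = (x - 6)^4, χ_{M2} = (x - 1)^4, χ_{M3} = (x - 1)^4.

{M1}: invariant factors x - 6, (x - 6)^3.

{M2, M3}: invariant factors x - 1, (x - 1)^3.

Matrices are similar if and only if their invariant-factor lists agree; the partition into similarity classes is {M1}, {M2, M3}.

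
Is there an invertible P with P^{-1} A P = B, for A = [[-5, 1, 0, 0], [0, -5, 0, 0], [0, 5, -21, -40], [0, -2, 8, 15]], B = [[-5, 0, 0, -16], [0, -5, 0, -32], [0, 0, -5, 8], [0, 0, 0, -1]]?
No.

Both have characteristic polynomial (x + 1)(x + 5)^3, but the minimal polynomial of A is (x + 1)(x + 5)^2 while the minimal polynomial of B is (x + 1)(x + 5). The minimal polynomial is a similarity invariant, so A and B are not similar.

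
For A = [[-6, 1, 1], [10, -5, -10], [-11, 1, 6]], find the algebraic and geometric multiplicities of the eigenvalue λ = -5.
algebraic multiplicity 2, geometric multiplicity 1

The characteristic polynomial is (x - 5)(x + 5)^2, so the factor x + 5 appears with exponent 2: the algebraic multiplicity is 2.

rank(A + 5I) = 2, so the eigenspace has dimension 3 - 2 = 1: the geometric multiplicity is 1.

Since 1 < 2, A is not diagonalizable.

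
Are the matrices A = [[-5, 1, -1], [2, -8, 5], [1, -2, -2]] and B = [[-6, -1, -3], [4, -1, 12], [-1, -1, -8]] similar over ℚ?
No.

Both have characteristic polynomial (x + 5)^3, but the minimal polynomial of A is (x + 5)^3 while the minimal polynomial of B is (x + 5)^2. The minimal polynomial is a similarity invariant, so A and B are not similar.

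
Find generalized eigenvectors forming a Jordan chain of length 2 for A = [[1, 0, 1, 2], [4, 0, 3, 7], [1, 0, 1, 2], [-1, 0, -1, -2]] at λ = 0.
v_1 = [[0, 0, 1, 0]]^T, v_2 = [[1, 3, 1, -1]]^T

We seek v_1 ∈ ker(A^2) \ ker(A), then set v_{i+1} = A v_i.

One such chain is v_1 = [[0, 0, 1, 0]]^T, v_2 = [[1, 3, 1, -1]]^T. Check: A v_2 = [[0, 0, 0, 0]]^T = 0.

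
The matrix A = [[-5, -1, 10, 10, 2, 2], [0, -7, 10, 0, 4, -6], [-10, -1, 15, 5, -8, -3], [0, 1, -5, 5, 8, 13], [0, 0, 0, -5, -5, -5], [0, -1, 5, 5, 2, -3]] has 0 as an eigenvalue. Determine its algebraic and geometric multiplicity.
algebraic multiplicity 2, geometric multiplicity 2

The characteristic polynomial is x^2(x - 5)^2(x + 5)^2, so the factor x appears with exponent 2: the algebraic multiplicity is 2.

rank(A) = 4, so the eigenspace has dimension 6 - 4 = 2: the geometric multiplicity is 2.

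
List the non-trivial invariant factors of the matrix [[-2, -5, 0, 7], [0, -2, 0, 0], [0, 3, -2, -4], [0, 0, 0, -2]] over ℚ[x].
The Jordan structure of A has elementary divisors (x + 2)^2, (x + 2)^2. Arranging the block sizes at each eigenvalue in decreasing order and taking row products gives the invariant factors.

Invariant factors (smallest first, each dividing the next): (x + 2)^2, (x + 2)^2.

Check: the last factor (x + 2)^2 is the minimal polynomial, and the product (x + 2)^4 is the characteristic polynomial.

(x + 2)^2, (x + 2)^2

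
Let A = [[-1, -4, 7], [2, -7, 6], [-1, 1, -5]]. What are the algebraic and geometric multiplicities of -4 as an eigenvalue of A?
algebraic multiplicity 2, geometric multiplicity 1

The characteristic polynomial is (x + 4)^2(x + 5), so the factor x + 4 appears with exponent 2: the algebraic multiplicity is 2.

rank(A + 4I) = 2, so the eigenspace has dimension 3 - 2 = 1: the geometric multiplicity is 1.

Since 1 < 2, A is not diagonalizable.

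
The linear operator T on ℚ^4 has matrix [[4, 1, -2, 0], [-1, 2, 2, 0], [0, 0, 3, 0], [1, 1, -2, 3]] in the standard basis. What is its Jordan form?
J = [[3, 1, 0, 0], [0, 3, 0, 0], [0, 0, 3, 0], [0, 0, 0, 3]]

The characteristic polynomial is det(xI - A) = (x - 3)^4, so the eigenvalues are 3 (algebraic multiplicity 4).

For λ = 3: rank(A - 3I) = 1, rank((A - 3I)^2) = 0. The eigenspace has dimension 4 - 1 = 3, so there are 3 Jordan blocks; the rank sequence gives block sizes [2, 1, 1].

Assembling the blocks gives the Jordan form J above.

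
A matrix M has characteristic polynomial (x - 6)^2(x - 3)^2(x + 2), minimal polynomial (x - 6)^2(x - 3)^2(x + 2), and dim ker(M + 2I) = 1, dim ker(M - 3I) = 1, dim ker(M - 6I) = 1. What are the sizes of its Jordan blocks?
Jordan blocks: (-2, 1), (3, 2), (6, 2)

λ = -2: algebraic multiplicity 1 (exponent in χ_M), largest block size 1 (exponent in m_M), 1 block (geometric multiplicity). This forces block sizes [1].
λ = 3: algebraic multiplicity 2 (exponent in χ_M), largest block size 2 (exponent in m_M), 1 block (geometric multiplicity). This forces block sizes [2].
λ = 6: algebraic multiplicity 2 (exponent in χ_M), largest block size 2 (exponent in m_M), 1 block (geometric multiplicity). This forces block sizes [2].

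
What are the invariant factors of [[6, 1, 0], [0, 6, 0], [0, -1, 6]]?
x - 6, (x - 6)^2

The Jordan structure of A has elementary divisors (x - 6)^2, (x - 6). Arranging the block sizes at each eigenvalue in decreasing order and taking row products gives the invariant factors.

Invariant factors (smallest first, each dividing the next): x - 6, (x - 6)^2.

Check: the last factor (x - 6)^2 is the minimal polynomial, and the product (x - 6)^3 is the characteristic polynomial.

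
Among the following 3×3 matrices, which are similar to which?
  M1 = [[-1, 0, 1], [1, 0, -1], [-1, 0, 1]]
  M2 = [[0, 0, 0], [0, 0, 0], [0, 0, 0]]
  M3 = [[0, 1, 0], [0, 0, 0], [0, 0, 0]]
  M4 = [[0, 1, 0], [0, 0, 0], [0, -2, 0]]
Characteristic polynomials: χ_{M1} = x^3, χ_{M2} = x^3, χ_{M3} = x^3, χ_{M4} = x^3.

{M1, M3, M4}: invariant factors x, x^2.

{M2}: invariant factors x, x, x.

Matrices are similar if and only if their invariant-factor lists agree; the partition into similarity classes is {M1, M3, M4}, {M2}.

2 classes: {M1, M3, M4}, {M2}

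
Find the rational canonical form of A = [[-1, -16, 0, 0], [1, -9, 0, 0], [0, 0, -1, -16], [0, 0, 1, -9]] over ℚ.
The invariant factors of A (the non-unit diagonal entries of the Smith normal form of xI - A over ℚ[x]) are (x + 5)^2, (x + 5)^2, each dividing the next. The characteristic polynomial is their product, (x + 5)^4.

The rational canonical form is the block-diagonal matrix of companion matrices C(f_i):
R = [[0, -25, 0, 0], [1, -10, 0, 0], [0, 0, 0, -25], [0, 0, 1, -10]].

R = [[0, -25, 0, 0], [1, -10, 0, 0], [0, 0, 0, -25], [0, 0, 1, -10]]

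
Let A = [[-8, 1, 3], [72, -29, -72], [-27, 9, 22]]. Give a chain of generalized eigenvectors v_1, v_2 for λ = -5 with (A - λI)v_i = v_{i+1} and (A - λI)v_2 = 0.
v_1 = [[0, -8, 3]]^T, v_2 = [[1, -24, 9]]^T

We seek v_1 ∈ ker((A + 5I)^2) \ ker(A + 5I), then set v_{i+1} = (A + 5I) v_i.

One such chain is v_1 = [[0, -8, 3]]^T, v_2 = [[1, -24, 9]]^T. Check: (A + 5I) v_2 = [[0, 0, 0]]^T = 0.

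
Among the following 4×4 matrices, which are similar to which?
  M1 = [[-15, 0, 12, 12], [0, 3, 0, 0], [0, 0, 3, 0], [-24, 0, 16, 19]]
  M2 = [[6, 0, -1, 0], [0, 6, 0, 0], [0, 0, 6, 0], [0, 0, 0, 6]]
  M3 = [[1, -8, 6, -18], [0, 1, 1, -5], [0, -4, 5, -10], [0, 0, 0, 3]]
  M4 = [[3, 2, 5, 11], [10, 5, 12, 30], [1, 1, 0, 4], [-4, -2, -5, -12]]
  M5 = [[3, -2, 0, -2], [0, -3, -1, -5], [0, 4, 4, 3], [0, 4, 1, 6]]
4 classes: {M1}, {M2}, {M3, M5}, {M4}

Characteristic polynomials: χ_{M1} = (x - 3)^3(x - 1), χ_{M2} = (x - 6)^4, χ_{M3} = (x - 3)^3(x - 1), χ_{M4} = (x + 1)^4, χ_{M5} = (x - 3)^3(x - 1).

{M1}: invariant factors x - 3, x - 3, (x - 3)(x - 1).

{M2}: invariant factors x - 6, x - 6, (x - 6)^2.

{M3, M5}: invariant factors x - 3, (x - 3)^2(x - 1).

{M4}: invariant factors x + 1, (x + 1)^3.

Matrices are similar if and only if their invariant-factor lists agree; the partition into similarity classes is {M1}, {M2}, {M3, M5}, {M4}.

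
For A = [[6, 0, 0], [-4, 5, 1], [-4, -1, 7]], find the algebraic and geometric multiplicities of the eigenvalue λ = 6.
algebraic multiplicity 3, geometric multiplicity 2

The characteristic polynomial is (x - 6)^3, so the factor x - 6 appears with exponent 3: the algebraic multiplicity is 3.

rank(A - 6I) = 1, so the eigenspace has dimension 3 - 1 = 2: the geometric multiplicity is 2.

Since 2 < 3, A is not diagonalizable.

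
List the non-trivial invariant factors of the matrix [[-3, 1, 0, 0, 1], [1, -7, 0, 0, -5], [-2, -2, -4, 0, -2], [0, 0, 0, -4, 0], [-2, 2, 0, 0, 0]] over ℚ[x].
The Jordan structure of A has elementary divisors (x + 4)^2, (x + 4), (x + 4), (x + 2). Arranging the block sizes at each eigenvalue in decreasing order and taking row products gives the invariant factors.

Invariant factors (smallest first, each dividing the next): x + 4, x + 4, (x + 2)(x + 4)^2.

Check: the last factor (x + 2)(x + 4)^2 is the minimal polynomial, and the product (x + 2)(x + 4)^4 is the characteristic polynomial.

x + 4, x + 4, (x + 2)(x + 4)^2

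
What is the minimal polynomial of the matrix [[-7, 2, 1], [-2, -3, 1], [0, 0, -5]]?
The characteristic polynomial factors as (x + 5)^3. The minimal polynomial is ∏(x - λ)^{k_λ} where k_λ is the size of the largest Jordan block at λ.

For λ = -5: rank(A + 5I) = 1, and the largest Jordan block has size 2 (the smallest k with rank((A + 5I)^k) = rank((A + 5I)^(k+1))).

So m_A(x) = (x + 5)^2.

m_A(x) = (x + 5)^2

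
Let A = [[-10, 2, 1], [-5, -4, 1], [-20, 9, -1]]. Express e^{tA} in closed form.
A has Jordan form J = [[-5, 1, 0], [0, -5, 1], [0, 0, -5]] with A = PJP^{-1}, so e^{tA} = P e^{tJ} P^{-1}.

For a Jordan block J_k(λ), e^{tJ_k(λ)} = e^{λt} · (I + tN + t^2 N^2/2! + ... + t^{k-1} N^{k-1}/(k-1)!) where N is the nilpotent superdiagonal part.

Assembling the blocks and conjugating back gives the entries of e^{tA} as shown above.

e^{tA} = [[(-5*t^2 - 10*t + 2)*e^{-5*t}/2, t*(t + 4)*e^{-5*t}/2, t*(t + 2)*e^{-5*t}/2], [-5*t*e^{-5*t}, (t + 1)*e^{-5*t}, t*e^{-5*t}], [5*t*(-5*t - 8)*e^{-5*t}/2, t*(5*t + 18)*e^{-5*t}/2, (5*t^2 + 8*t + 2)*e^{-5*t}/2]]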